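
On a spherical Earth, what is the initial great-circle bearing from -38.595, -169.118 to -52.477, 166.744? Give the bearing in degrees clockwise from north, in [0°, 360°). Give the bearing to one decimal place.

Δλ = 166.744 − -169.118 = 335.862°; wrapped into (−180°, 180°]: -24.138°.
θ = atan2( sin Δλ · cos φ₂ , cos φ₁ · sin φ₂ − sin φ₁ · cos φ₂ · cos Δλ )
  = atan2(-0.24907, -0.27314) = -137.639° → normalised to [0°, 360°): 222.361°.

222.4°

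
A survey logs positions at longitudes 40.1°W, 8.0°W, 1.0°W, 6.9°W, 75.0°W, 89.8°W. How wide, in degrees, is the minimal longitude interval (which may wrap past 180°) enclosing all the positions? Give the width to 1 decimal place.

88.8°

Sort the longitudes: -89.8°, -75.0°, -40.1°, -8.0°, -6.9°, -1.0°.
Eastward gaps between consecutive values (wrapping around): 14.8°, 34.9°, 32.1°, 1.1°, 5.9°, 271.2°.
Largest gap = 271.2° ⇒ minimal covering band is its complement: 360° − 271.2° = 88.8°.
Band runs from -89.8° eastward to -1.0°.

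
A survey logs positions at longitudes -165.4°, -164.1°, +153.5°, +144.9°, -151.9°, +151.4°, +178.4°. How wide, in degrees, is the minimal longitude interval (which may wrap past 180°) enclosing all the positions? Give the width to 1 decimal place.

63.2°

Sort the longitudes: -165.4°, -164.1°, -151.9°, +144.9°, +151.4°, +153.5°, +178.4°.
Eastward gaps between consecutive values (wrapping around): 1.3°, 12.2°, 296.8°, 6.5°, 2.1°, 24.9°, 16.2°.
Largest gap = 296.8° ⇒ minimal covering band is its complement: 360° − 296.8° = 63.2°.
Band runs from +144.9° eastward to -151.9°, crossing the antimeridian.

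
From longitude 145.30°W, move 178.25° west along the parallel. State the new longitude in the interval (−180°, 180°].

Start at -145.30°; shift −178.25° → -323.55°.
-323.55° lies outside (−180°, 180°]; add 360° → +36.45°.

36.45°E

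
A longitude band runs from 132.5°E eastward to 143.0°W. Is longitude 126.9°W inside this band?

No

Band width going east from +132.5° to -143.0°: ((-143.0 − 132.5) mod 360) = 84.5°.
Offset of -126.9° east of the west edge: ((-126.9 − 132.5) mod 360) = 100.6°.
100.6° > 84.5° ⇒ outside.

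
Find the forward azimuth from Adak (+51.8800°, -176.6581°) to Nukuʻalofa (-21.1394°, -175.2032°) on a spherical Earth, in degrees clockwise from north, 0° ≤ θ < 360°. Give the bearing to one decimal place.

178.6°

Δλ = -175.2032 − -176.6581 = 1.4549°.
θ = atan2( sin Δλ · cos φ₂ , cos φ₁ · sin φ₂ − sin φ₁ · cos φ₂ · cos Δλ )
  = atan2(0.02368, -0.95617) = 178.581° → normalised to [0°, 360°): 178.581°.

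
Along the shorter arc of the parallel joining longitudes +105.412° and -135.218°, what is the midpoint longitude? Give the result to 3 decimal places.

+165.097°

Signed shortest Δλ from +105.412° to -135.218° is +119.370°.
Midpoint longitude = +105.412° + (+119.370°)/2 = +105.412° + 59.685° = +165.097°.
(The naïve average (+105.412 + -135.218)/2 = -14.903° is on the wrong side of the globe.)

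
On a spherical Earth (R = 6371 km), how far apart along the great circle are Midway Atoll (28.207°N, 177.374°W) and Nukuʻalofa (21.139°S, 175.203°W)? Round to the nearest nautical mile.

2965 nmi

Δλ = -175.203 − -177.374 = 2.171°.
Δφ = -21.139 − 28.207 = -49.346°.
a = sin²(Δφ/2) + cos φ₁ · cos φ₂ · sin²(Δλ/2) = 0.174550.
c = 2·atan2(√a, √(1−a)) = 0.86203 rad → d = 6371·c ≈ 5491.98 km ≈ 2965.43 nmi.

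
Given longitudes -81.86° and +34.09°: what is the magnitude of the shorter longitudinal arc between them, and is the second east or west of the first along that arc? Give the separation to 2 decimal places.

Raw difference: 34.09 − -81.86 = 115.95°.
Normalise into (−180°, 180°]: 115.95° stays 115.95°.
Positive ⇒ the second point lies to the east; separation 115.95°.

115.95° east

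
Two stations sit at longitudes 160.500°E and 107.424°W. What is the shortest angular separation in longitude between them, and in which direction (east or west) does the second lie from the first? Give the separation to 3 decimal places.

92.076° east

Raw difference: -107.424 − 160.500 = -267.924°.
Normalise into (−180°, 180°]: -267.924° + 360° = 92.076°.
Positive ⇒ the second point lies to the east; separation 92.076°.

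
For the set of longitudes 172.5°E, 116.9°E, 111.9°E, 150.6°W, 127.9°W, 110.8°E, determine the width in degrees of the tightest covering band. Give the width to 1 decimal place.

121.3°

Sort the longitudes: -150.6°, -127.9°, +110.8°, +111.9°, +116.9°, +172.5°.
Eastward gaps between consecutive values (wrapping around): 22.7°, 238.7°, 1.1°, 5.0°, 55.6°, 36.9°.
Largest gap = 238.7° ⇒ minimal covering band is its complement: 360° − 238.7° = 121.3°.
Band runs from +110.8° eastward to -127.9°, crossing the antimeridian.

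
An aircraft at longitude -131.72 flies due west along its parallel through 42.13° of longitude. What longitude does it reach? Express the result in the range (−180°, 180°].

Start at -131.72°; shift −42.13° → -173.85°.
-173.85° already lies in (−180°, 180°].

-173.85°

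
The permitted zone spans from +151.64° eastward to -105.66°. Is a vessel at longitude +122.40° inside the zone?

No

Band width going east from +151.64° to -105.66°: ((-105.66 − 151.64) mod 360) = 102.70°.
Offset of +122.40° east of the west edge: ((122.40 − 151.64) mod 360) = 330.76°.
330.76° > 102.70° ⇒ outside.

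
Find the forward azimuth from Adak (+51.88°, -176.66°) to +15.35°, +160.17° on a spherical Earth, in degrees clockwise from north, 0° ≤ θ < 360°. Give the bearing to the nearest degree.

Δλ = 160.17 − -176.66 = 336.83°; wrapped into (−180°, 180°]: -23.17°.
θ = atan2( sin Δλ · cos φ₂ , cos φ₁ · sin φ₂ − sin φ₁ · cos φ₂ · cos Δλ )
  = atan2(-0.37942, -0.53405) = -144.608° → normalised to [0°, 360°): 215.392°.

215°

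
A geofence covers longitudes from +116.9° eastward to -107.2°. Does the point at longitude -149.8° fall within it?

Band width going east from +116.9° to -107.2°: ((-107.2 − 116.9) mod 360) = 135.9°.
Offset of -149.8° east of the west edge: ((-149.8 − 116.9) mod 360) = 93.3°.
93.3° ≤ 135.9° ⇒ inside.

Yes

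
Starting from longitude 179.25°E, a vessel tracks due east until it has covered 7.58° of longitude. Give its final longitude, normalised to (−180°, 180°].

Start at +179.25°; shift +7.58° → +186.83°.
+186.83° lies outside (−180°, 180°]; subtract 360° → -173.17°.

173.17°W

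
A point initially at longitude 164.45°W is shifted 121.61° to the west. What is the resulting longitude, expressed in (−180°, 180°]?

Start at -164.45°; shift −121.61° → -286.06°.
-286.06° lies outside (−180°, 180°]; add 360° → +73.94°.

73.94°E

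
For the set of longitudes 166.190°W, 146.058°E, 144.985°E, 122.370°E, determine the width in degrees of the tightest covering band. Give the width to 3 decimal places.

Sort the longitudes: -166.190°, +122.370°, +144.985°, +146.058°.
Eastward gaps between consecutive values (wrapping around): 288.560°, 22.615°, 1.073°, 47.752°.
Largest gap = 288.560° ⇒ minimal covering band is its complement: 360° − 288.560° = 71.440°.
Band runs from +122.370° eastward to -166.190°, crossing the antimeridian.

71.440°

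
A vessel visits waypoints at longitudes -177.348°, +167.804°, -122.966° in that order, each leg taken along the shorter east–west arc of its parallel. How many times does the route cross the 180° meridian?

2

Leg 1: -177.348° → +167.804°, shortest Δλ = -14.848° (west) — crosses 180°.
Leg 2: +167.804° → -122.966°, shortest Δλ = 69.23° (east) — crosses 180°.
Total crossings: 2.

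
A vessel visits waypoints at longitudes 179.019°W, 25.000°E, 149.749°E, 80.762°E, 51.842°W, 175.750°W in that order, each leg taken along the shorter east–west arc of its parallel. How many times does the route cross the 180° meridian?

Leg 1: -179.019° → +25.000°, shortest Δλ = -155.981° (west) — crosses 180°.
Leg 2: +25.000° → +149.749°, shortest Δλ = 124.749° (east) — does not cross 180°.
Leg 3: +149.749° → +80.762°, shortest Δλ = -68.987° (west) — does not cross 180°.
Leg 4: +80.762° → -51.842°, shortest Δλ = -132.604° (west) — does not cross 180°.
Leg 5: -51.842° → -175.750°, shortest Δλ = -123.908° (west) — does not cross 180°.
Total crossings: 1.

1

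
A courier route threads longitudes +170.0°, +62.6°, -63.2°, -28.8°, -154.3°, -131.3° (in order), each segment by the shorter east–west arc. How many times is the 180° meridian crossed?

0

Leg 1: +170.0° → +62.6°, shortest Δλ = -107.4° (west) — does not cross 180°.
Leg 2: +62.6° → -63.2°, shortest Δλ = -125.8° (west) — does not cross 180°.
Leg 3: -63.2° → -28.8°, shortest Δλ = 34.4° (east) — does not cross 180°.
Leg 4: -28.8° → -154.3°, shortest Δλ = -125.5° (west) — does not cross 180°.
Leg 5: -154.3° → -131.3°, shortest Δλ = 23.0° (east) — does not cross 180°.
Total crossings: 0.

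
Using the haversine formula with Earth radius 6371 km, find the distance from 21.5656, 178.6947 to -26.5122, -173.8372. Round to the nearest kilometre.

Δλ = -173.8372 − 178.6947 = -352.5319°; wrapped into (−180°, 180°]: 7.4681°.
Δφ = -26.5122 − 21.5656 = -48.0778°.
a = sin²(Δφ/2) + cos φ₁ · cos φ₂ · sin²(Δλ/2) = 0.169469.
c = 2·atan2(√a, √(1−a)) = 0.84856 rad → d = 6371·c ≈ 5406.20 km.

5406 km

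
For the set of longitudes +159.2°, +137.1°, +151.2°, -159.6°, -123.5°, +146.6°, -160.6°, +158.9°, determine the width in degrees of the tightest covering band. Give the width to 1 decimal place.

99.4°

Sort the longitudes: -160.6°, -159.6°, -123.5°, +137.1°, +146.6°, +151.2°, +158.9°, +159.2°.
Eastward gaps between consecutive values (wrapping around): 1.0°, 36.1°, 260.6°, 9.5°, 4.6°, 7.7°, 0.3°, 40.2°.
Largest gap = 260.6° ⇒ minimal covering band is its complement: 360° − 260.6° = 99.4°.
Band runs from +137.1° eastward to -123.5°, crossing the antimeridian.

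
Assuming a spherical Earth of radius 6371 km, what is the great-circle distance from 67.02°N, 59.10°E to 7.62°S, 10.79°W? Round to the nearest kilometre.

9938 km

Δλ = -10.79 − 59.10 = -69.89°.
Δφ = -7.62 − 67.02 = -74.64°.
a = sin²(Δφ/2) + cos φ₁ · cos φ₂ · sin²(Δλ/2) = 0.494516.
c = 2·atan2(√a, √(1−a)) = 1.55983 rad → d = 6371·c ≈ 9937.67 km.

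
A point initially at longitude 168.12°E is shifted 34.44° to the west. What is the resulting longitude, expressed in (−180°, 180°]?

Start at +168.12°; shift −34.44° → +133.68°.
+133.68° already lies in (−180°, 180°].

133.68°E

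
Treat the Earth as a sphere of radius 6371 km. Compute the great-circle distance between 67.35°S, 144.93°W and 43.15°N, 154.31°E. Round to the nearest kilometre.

13299 km

Δλ = 154.31 − -144.93 = 299.24°; wrapped into (−180°, 180°]: -60.76°.
Δφ = 43.15 − -67.35 = 110.50°.
a = sin²(Δφ/2) + cos φ₁ · cos φ₂ · sin²(Δλ/2) = 0.746963.
c = 2·atan2(√a, √(1−a)) = 2.08739 rad → d = 6371·c ≈ 13298.79 km.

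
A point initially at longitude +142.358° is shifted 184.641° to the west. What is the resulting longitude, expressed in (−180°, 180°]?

Start at +142.358°; shift −184.641° → -42.283°.
-42.283° already lies in (−180°, 180°].

-42.283°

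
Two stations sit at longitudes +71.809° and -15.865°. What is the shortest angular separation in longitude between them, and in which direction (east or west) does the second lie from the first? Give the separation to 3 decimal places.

87.674° west

Raw difference: -15.865 − 71.809 = -87.674°.
Normalise into (−180°, 180°]: -87.674° stays -87.674°.
Negative ⇒ the second point lies to the west; separation 87.674°.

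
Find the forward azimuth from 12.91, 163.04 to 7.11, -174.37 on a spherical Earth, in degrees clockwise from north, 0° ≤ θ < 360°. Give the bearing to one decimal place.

Δλ = -174.37 − 163.04 = -337.41°; wrapped into (−180°, 180°]: 22.59°.
θ = atan2( sin Δλ · cos φ₂ , cos φ₁ · sin φ₂ − sin φ₁ · cos φ₂ · cos Δλ )
  = atan2(0.38118, -0.08405) = 102.434° → normalised to [0°, 360°): 102.434°.

102.4°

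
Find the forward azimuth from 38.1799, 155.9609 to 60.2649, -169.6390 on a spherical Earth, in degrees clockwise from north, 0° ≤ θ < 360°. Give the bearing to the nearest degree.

Δλ = -169.6390 − 155.9609 = -325.5999°; wrapped into (−180°, 180°]: 34.4001°.
θ = atan2( sin Δλ · cos φ₂ , cos φ₁ · sin φ₂ − sin φ₁ · cos φ₂ · cos Δλ )
  = atan2(0.28022, 0.42960) = 33.116° → normalised to [0°, 360°): 33.116°.

33°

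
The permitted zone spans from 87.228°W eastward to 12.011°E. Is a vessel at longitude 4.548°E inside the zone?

Band width going east from -87.228° to +12.011°: ((12.011 − -87.228) mod 360) = 99.239°.
Offset of +4.548° east of the west edge: ((4.548 − -87.228) mod 360) = 91.776°.
91.776° ≤ 99.239° ⇒ inside.

Yes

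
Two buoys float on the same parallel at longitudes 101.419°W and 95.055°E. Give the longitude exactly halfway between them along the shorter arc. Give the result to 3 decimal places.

176.818°E

Signed shortest Δλ from -101.419° to +95.055° is -163.526°.
Midpoint longitude = -101.419° + (-163.526°)/2 = -101.419° − 81.763° = -183.182°.
Normalise into (−180°, 180°]: +176.818°.
(The naïve average (-101.419 + +95.055)/2 = -3.182° is on the wrong side of the globe.)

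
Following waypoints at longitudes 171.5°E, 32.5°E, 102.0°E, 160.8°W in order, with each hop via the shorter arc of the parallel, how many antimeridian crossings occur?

Leg 1: +171.5° → +32.5°, shortest Δλ = -139.0° (west) — does not cross 180°.
Leg 2: +32.5° → +102.0°, shortest Δλ = 69.5° (east) — does not cross 180°.
Leg 3: +102.0° → -160.8°, shortest Δλ = 97.2° (east) — crosses 180°.
Total crossings: 1.

1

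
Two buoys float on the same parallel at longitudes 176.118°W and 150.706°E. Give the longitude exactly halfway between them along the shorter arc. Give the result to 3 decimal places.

167.294°E

Signed shortest Δλ from -176.118° to +150.706° is -33.176°.
Midpoint longitude = -176.118° + (-33.176°)/2 = -176.118° − 16.588° = -192.706°.
Normalise into (−180°, 180°]: +167.294°.
(The naïve average (-176.118 + +150.706)/2 = -12.706° is on the wrong side of the globe.)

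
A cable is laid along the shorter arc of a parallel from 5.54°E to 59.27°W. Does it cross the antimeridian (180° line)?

Signed shortest Δλ = ((-59.27 − 5.54 + 180) mod 360) − 180 = -64.81°.
Going west by 64.81° from +5.54° reaches -59.27° without touching 180°.

No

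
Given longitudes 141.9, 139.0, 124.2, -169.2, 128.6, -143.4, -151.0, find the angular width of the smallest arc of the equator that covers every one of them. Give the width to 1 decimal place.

92.4°

Sort the longitudes: -169.2°, -151.0°, -143.4°, +124.2°, +128.6°, +139.0°, +141.9°.
Eastward gaps between consecutive values (wrapping around): 18.2°, 7.6°, 267.6°, 4.4°, 10.4°, 2.9°, 48.9°.
Largest gap = 267.6° ⇒ minimal covering band is its complement: 360° − 267.6° = 92.4°.
Band runs from +124.2° eastward to -143.4°, crossing the antimeridian.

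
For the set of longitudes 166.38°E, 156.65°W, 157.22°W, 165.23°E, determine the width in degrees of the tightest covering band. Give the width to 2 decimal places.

Sort the longitudes: -157.22°, -156.65°, +165.23°, +166.38°.
Eastward gaps between consecutive values (wrapping around): 0.57°, 321.88°, 1.15°, 36.40°.
Largest gap = 321.88° ⇒ minimal covering band is its complement: 360° − 321.88° = 38.12°.
Band runs from +165.23° eastward to -156.65°, crossing the antimeridian.

38.12°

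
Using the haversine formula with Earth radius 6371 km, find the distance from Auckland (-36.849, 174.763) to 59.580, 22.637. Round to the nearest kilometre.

16800 km

Δλ = 22.637 − 174.763 = -152.126°.
Δφ = 59.580 − -36.849 = 96.429°.
a = sin²(Δφ/2) + cos φ₁ · cos φ₂ · sin²(Δλ/2) = 0.937660.
c = 2·atan2(√a, √(1−a)) = 2.63689 rad → d = 6371·c ≈ 16799.64 km.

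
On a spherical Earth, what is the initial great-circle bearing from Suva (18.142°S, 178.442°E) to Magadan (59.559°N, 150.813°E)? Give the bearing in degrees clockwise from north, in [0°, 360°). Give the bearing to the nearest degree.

346°

Δλ = 150.813 − 178.442 = -27.629°.
θ = atan2( sin Δλ · cos φ₂ , cos φ₁ · sin φ₂ − sin φ₁ · cos φ₂ · cos Δλ )
  = atan2(-0.23496, 0.95906) = -13.766° → normalised to [0°, 360°): 346.234°.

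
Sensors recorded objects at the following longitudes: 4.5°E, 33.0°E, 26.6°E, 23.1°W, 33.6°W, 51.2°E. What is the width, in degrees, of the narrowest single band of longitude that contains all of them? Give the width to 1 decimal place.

Sort the longitudes: -33.6°, -23.1°, +4.5°, +26.6°, +33.0°, +51.2°.
Eastward gaps between consecutive values (wrapping around): 10.5°, 27.6°, 22.1°, 6.4°, 18.2°, 275.2°.
Largest gap = 275.2° ⇒ minimal covering band is its complement: 360° − 275.2° = 84.8°.
Band runs from -33.6° eastward to +51.2°.

84.8°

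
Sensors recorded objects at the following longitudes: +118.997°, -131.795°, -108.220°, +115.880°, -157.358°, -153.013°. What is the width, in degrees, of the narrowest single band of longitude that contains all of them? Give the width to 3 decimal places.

Sort the longitudes: -157.358°, -153.013°, -131.795°, -108.220°, +115.880°, +118.997°.
Eastward gaps between consecutive values (wrapping around): 4.345°, 21.218°, 23.575°, 224.100°, 3.117°, 83.645°.
Largest gap = 224.100° ⇒ minimal covering band is its complement: 360° − 224.100° = 135.900°.
Band runs from +115.880° eastward to -108.220°, crossing the antimeridian.

135.900°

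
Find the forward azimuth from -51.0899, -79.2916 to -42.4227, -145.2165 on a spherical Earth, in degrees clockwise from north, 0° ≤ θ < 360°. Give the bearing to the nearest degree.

Δλ = -145.2165 − -79.2916 = -65.9249°.
θ = atan2( sin Δλ · cos φ₂ , cos φ₁ · sin φ₂ − sin φ₁ · cos φ₂ · cos Δλ )
  = atan2(-0.67397, -0.18939) = -105.696° → normalised to [0°, 360°): 254.304°.

254°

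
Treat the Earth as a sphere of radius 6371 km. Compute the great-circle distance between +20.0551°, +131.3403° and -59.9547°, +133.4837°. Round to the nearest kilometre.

8899 km

Δλ = 133.4837 − 131.3403 = 2.1434°.
Δφ = -59.9547 − 20.0551 = -80.0098°.
a = sin²(Δφ/2) + cos φ₁ · cos φ₂ · sin²(Δλ/2) = 0.413425.
c = 2·atan2(√a, √(1−a)) = 1.39677 rad → d = 6371·c ≈ 8898.81 km.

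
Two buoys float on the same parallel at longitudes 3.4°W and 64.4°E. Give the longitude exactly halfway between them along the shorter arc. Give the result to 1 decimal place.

30.5°E

Signed shortest Δλ from -3.4° to +64.4° is +67.8°.
Midpoint longitude = -3.4° + (+67.8°)/2 = -3.4° + 33.9° = +30.5°.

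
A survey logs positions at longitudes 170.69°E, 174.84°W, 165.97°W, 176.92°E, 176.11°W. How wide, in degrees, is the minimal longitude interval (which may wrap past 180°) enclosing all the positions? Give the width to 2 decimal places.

23.34°

Sort the longitudes: -176.11°, -174.84°, -165.97°, +170.69°, +176.92°.
Eastward gaps between consecutive values (wrapping around): 1.27°, 8.87°, 336.66°, 6.23°, 6.97°.
Largest gap = 336.66° ⇒ minimal covering band is its complement: 360° − 336.66° = 23.34°.
Band runs from +170.69° eastward to -165.97°, crossing the antimeridian.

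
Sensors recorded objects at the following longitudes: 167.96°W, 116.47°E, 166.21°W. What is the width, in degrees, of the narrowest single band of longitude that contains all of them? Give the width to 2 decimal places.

77.32°

Sort the longitudes: -167.96°, -166.21°, +116.47°.
Eastward gaps between consecutive values (wrapping around): 1.75°, 282.68°, 75.57°.
Largest gap = 282.68° ⇒ minimal covering band is its complement: 360° − 282.68° = 77.32°.
Band runs from +116.47° eastward to -166.21°, crossing the antimeridian.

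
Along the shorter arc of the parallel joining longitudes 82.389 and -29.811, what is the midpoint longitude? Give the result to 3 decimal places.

Signed shortest Δλ from +82.389° to -29.811° is -112.200°.
Midpoint longitude = +82.389° + (-112.200°)/2 = +82.389° − 56.100° = +26.289°.

+26.289°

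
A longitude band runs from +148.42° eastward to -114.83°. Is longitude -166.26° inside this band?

Yes

Band width going east from +148.42° to -114.83°: ((-114.83 − 148.42) mod 360) = 96.75°.
Offset of -166.26° east of the west edge: ((-166.26 − 148.42) mod 360) = 45.32°.
45.32° ≤ 96.75° ⇒ inside.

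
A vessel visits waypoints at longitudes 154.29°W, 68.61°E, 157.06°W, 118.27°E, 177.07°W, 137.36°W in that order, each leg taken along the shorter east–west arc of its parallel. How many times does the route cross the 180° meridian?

Leg 1: -154.29° → +68.61°, shortest Δλ = -137.1° (west) — crosses 180°.
Leg 2: +68.61° → -157.06°, shortest Δλ = 134.33° (east) — crosses 180°.
Leg 3: -157.06° → +118.27°, shortest Δλ = -84.67° (west) — crosses 180°.
Leg 4: +118.27° → -177.07°, shortest Δλ = 64.66° (east) — crosses 180°.
Leg 5: -177.07° → -137.36°, shortest Δλ = 39.71° (east) — does not cross 180°.
Total crossings: 4.

4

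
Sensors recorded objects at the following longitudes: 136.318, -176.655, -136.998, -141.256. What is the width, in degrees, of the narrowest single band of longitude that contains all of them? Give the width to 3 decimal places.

Sort the longitudes: -176.655°, -141.256°, -136.998°, +136.318°.
Eastward gaps between consecutive values (wrapping around): 35.399°, 4.258°, 273.316°, 47.027°.
Largest gap = 273.316° ⇒ minimal covering band is its complement: 360° − 273.316° = 86.684°.
Band runs from +136.318° eastward to -136.998°, crossing the antimeridian.

86.684°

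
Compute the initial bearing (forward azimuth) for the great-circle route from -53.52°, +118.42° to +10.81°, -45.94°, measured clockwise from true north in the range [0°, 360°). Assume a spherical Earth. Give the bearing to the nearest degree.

202°

Δλ = -45.94 − 118.42 = -164.36°.
θ = atan2( sin Δλ · cos φ₂ , cos φ₁ · sin φ₂ − sin φ₁ · cos φ₂ · cos Δλ )
  = atan2(-0.26481, -0.64905) = -157.805° → normalised to [0°, 360°): 202.195°.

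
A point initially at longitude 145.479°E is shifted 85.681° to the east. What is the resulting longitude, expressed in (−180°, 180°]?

128.840°W

Start at +145.479°; shift +85.681° → +231.160°.
+231.160° lies outside (−180°, 180°]; subtract 360° → -128.840°.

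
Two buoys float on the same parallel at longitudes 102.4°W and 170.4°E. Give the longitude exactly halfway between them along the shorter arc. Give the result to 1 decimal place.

Signed shortest Δλ from -102.4° to +170.4° is -87.2°.
Midpoint longitude = -102.4° + (-87.2°)/2 = -102.4° − 43.6° = -146.0°.
(The naïve average (-102.4 + +170.4)/2 = 34.0° is on the wrong side of the globe.)

146.0°W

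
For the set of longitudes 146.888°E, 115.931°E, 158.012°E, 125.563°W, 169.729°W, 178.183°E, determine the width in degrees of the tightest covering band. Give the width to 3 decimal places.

Sort the longitudes: -169.729°, -125.563°, +115.931°, +146.888°, +158.012°, +178.183°.
Eastward gaps between consecutive values (wrapping around): 44.166°, 241.494°, 30.957°, 11.124°, 20.171°, 12.088°.
Largest gap = 241.494° ⇒ minimal covering band is its complement: 360° − 241.494° = 118.506°.
Band runs from +115.931° eastward to -125.563°, crossing the antimeridian.

118.506°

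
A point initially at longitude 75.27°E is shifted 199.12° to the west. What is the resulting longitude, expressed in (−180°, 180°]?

Start at +75.27°; shift −199.12° → -123.85°.
-123.85° already lies in (−180°, 180°].

123.85°W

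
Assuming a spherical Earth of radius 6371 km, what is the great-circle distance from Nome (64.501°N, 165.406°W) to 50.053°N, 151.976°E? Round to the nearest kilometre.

2940 km

Δλ = 151.976 − -165.406 = 317.382°; wrapped into (−180°, 180°]: -42.618°.
Δφ = 50.053 − 64.501 = -14.448°.
a = sin²(Δφ/2) + cos φ₁ · cos φ₂ · sin²(Δλ/2) = 0.052315.
c = 2·atan2(√a, √(1−a)) = 0.46154 rad → d = 6371·c ≈ 2940.44 km.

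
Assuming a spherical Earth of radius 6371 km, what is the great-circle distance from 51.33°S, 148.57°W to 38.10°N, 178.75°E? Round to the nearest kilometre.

Δλ = 178.75 − -148.57 = 327.32°; wrapped into (−180°, 180°]: -32.68°.
Δφ = 38.10 − -51.33 = 89.43°.
a = sin²(Δφ/2) + cos φ₁ · cos φ₂ · sin²(Δλ/2) = 0.533944.
c = 2·atan2(√a, √(1−a)) = 1.63874 rad → d = 6371·c ≈ 10440.40 km.

10440 km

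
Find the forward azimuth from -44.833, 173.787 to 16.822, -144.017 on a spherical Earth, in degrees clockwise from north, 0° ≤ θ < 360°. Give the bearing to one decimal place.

42.4°

Δλ = -144.017 − 173.787 = -317.804°; wrapped into (−180°, 180°]: 42.196°.
θ = atan2( sin Δλ · cos φ₂ , cos φ₁ · sin φ₂ − sin φ₁ · cos φ₂ · cos Δλ )
  = atan2(0.64293, 0.70521) = 42.355° → normalised to [0°, 360°): 42.355°.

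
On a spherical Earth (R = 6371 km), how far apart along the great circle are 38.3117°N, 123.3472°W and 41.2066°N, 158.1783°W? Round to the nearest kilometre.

Δλ = -158.1783 − -123.3472 = -34.8311°.
Δφ = 41.2066 − 38.3117 = 2.8949°.
a = sin²(Δφ/2) + cos φ₁ · cos φ₂ · sin²(Δλ/2) = 0.053519.
c = 2·atan2(√a, √(1−a)) = 0.46691 rad → d = 6371·c ≈ 2974.71 km.

2975 km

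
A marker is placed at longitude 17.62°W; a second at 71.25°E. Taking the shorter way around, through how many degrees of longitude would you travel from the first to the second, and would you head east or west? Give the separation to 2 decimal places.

Raw difference: 71.25 − -17.62 = 88.87°.
Normalise into (−180°, 180°]: 88.87° stays 88.87°.
Positive ⇒ the second point lies to the east; separation 88.87°.

88.87° east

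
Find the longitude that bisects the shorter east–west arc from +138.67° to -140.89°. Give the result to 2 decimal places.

Signed shortest Δλ from +138.67° to -140.89° is +80.44°.
Midpoint longitude = +138.67° + (+80.44°)/2 = +138.67° + 40.22° = +178.89°.
(The naïve average (+138.67 + -140.89)/2 = -1.11° is on the wrong side of the globe.)

+178.89°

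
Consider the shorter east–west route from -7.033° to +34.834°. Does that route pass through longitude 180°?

No

Signed shortest Δλ = ((34.834 − -7.033 + 180) mod 360) − 180 = 41.867°.
Going east by 41.867° from -7.033° reaches +34.834° without touching 180°.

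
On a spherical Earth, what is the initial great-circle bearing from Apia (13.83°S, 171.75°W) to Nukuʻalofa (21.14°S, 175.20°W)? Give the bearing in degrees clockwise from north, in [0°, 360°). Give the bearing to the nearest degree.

204°

Δλ = -175.20 − -171.75 = -3.45°.
θ = atan2( sin Δλ · cos φ₂ , cos φ₁ · sin φ₂ − sin φ₁ · cos φ₂ · cos Δλ )
  = atan2(-0.05613, -0.12764) = -156.264° → normalised to [0°, 360°): 203.736°.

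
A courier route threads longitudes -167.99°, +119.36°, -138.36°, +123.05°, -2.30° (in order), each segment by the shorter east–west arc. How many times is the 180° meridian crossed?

3

Leg 1: -167.99° → +119.36°, shortest Δλ = -72.65° (west) — crosses 180°.
Leg 2: +119.36° → -138.36°, shortest Δλ = 102.28° (east) — crosses 180°.
Leg 3: -138.36° → +123.05°, shortest Δλ = -98.59° (west) — crosses 180°.
Leg 4: +123.05° → -2.30°, shortest Δλ = -125.35° (west) — does not cross 180°.
Total crossings: 3.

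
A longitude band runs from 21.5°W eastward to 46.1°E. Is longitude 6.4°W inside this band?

Band width going east from -21.5° to +46.1°: ((46.1 − -21.5) mod 360) = 67.6°.
Offset of -6.4° east of the west edge: ((-6.4 − -21.5) mod 360) = 15.1°.
15.1° ≤ 67.6° ⇒ inside.

Yes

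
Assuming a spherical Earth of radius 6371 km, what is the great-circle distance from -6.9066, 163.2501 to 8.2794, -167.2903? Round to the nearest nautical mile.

1985 nmi

Δλ = -167.2903 − 163.2501 = -330.5404°; wrapped into (−180°, 180°]: 29.4596°.
Δφ = 8.2794 − -6.9066 = 15.1860°.
a = sin²(Δφ/2) + cos φ₁ · cos φ₂ · sin²(Δλ/2) = 0.080970.
c = 2·atan2(√a, √(1−a)) = 0.57708 rad → d = 6371·c ≈ 3676.58 km ≈ 1985.19 nmi.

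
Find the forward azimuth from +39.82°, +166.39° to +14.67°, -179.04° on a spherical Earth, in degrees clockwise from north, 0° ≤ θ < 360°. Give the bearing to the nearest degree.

Δλ = -179.04 − 166.39 = -345.43°; wrapped into (−180°, 180°]: 14.57°.
θ = atan2( sin Δλ · cos φ₂ , cos φ₁ · sin φ₂ − sin φ₁ · cos φ₂ · cos Δλ )
  = atan2(0.24336, -0.40507) = 149.003° → normalised to [0°, 360°): 149.003°.

149°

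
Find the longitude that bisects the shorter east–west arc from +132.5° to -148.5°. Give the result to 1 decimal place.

Signed shortest Δλ from +132.5° to -148.5° is +79.0°.
Midpoint longitude = +132.5° + (+79.0°)/2 = +132.5° + 39.5° = +172.0°.
(The naïve average (+132.5 + -148.5)/2 = -8.0° is on the wrong side of the globe.)

+172.0°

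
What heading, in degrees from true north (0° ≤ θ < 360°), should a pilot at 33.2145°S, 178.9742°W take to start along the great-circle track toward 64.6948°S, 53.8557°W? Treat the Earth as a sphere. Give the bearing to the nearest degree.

Δλ = -53.8557 − -178.9742 = 125.1185°.
θ = atan2( sin Δλ · cos φ₂ , cos φ₁ · sin φ₂ − sin φ₁ · cos φ₂ · cos Δλ )
  = atan2(0.34963, -0.89104) = 158.576° → normalised to [0°, 360°): 158.576°.

159°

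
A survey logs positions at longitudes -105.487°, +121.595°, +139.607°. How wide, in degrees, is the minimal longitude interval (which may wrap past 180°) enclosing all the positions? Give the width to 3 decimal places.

132.918°

Sort the longitudes: -105.487°, +121.595°, +139.607°.
Eastward gaps between consecutive values (wrapping around): 227.082°, 18.012°, 114.906°.
Largest gap = 227.082° ⇒ minimal covering band is its complement: 360° − 227.082° = 132.918°.
Band runs from +121.595° eastward to -105.487°, crossing the antimeridian.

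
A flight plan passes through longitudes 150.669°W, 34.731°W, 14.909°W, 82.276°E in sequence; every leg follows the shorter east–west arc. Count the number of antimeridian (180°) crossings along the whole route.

0

Leg 1: -150.669° → -34.731°, shortest Δλ = 115.938° (east) — does not cross 180°.
Leg 2: -34.731° → -14.909°, shortest Δλ = 19.822° (east) — does not cross 180°.
Leg 3: -14.909° → +82.276°, shortest Δλ = 97.185° (east) — does not cross 180°.
Total crossings: 0.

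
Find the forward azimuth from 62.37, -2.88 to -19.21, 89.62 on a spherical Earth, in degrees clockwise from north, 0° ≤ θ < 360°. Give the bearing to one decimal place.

97.0°

Δλ = 89.62 − -2.88 = 92.50°.
θ = atan2( sin Δλ · cos φ₂ , cos φ₁ · sin φ₂ − sin φ₁ · cos φ₂ · cos Δλ )
  = atan2(0.94342, -0.11610) = 97.016° → normalised to [0°, 360°): 97.016°.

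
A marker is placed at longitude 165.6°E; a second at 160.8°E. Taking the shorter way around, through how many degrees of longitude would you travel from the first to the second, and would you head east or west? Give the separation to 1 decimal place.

Raw difference: 160.8 − 165.6 = -4.8°.
Normalise into (−180°, 180°]: -4.8° stays -4.8°.
Negative ⇒ the second point lies to the west; separation 4.8°.

4.8° west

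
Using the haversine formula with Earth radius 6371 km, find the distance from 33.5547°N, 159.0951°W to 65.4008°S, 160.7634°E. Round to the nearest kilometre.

11534 km

Δλ = 160.7634 − -159.0951 = 319.8585°; wrapped into (−180°, 180°]: -40.1415°.
Δφ = -65.4008 − 33.5547 = -98.9555°.
a = sin²(Δφ/2) + cos φ₁ · cos φ₂ · sin²(Δλ/2) = 0.618689.
c = 2·atan2(√a, √(1−a)) = 1.81046 rad → d = 6371·c ≈ 11534.46 km.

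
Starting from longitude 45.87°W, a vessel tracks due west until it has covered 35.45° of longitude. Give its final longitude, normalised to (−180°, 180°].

Start at -45.87°; shift −35.45° → -81.32°.
-81.32° already lies in (−180°, 180°].

81.32°W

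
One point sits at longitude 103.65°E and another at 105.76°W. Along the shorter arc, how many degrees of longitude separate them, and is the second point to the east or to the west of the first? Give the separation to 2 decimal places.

Raw difference: -105.76 − 103.65 = -209.41°.
Normalise into (−180°, 180°]: -209.41° + 360° = 150.59°.
Positive ⇒ the second point lies to the east; separation 150.59°.

150.59° east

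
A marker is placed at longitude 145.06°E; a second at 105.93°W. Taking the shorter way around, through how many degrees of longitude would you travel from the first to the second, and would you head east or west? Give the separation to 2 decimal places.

109.01° east

Raw difference: -105.93 − 145.06 = -250.99°.
Normalise into (−180°, 180°]: -250.99° + 360° = 109.01°.
Positive ⇒ the second point lies to the east; separation 109.01°.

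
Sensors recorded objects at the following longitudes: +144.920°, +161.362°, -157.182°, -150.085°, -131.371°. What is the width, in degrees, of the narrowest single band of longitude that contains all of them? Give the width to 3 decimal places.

83.709°

Sort the longitudes: -157.182°, -150.085°, -131.371°, +144.920°, +161.362°.
Eastward gaps between consecutive values (wrapping around): 7.097°, 18.714°, 276.291°, 16.442°, 41.456°.
Largest gap = 276.291° ⇒ minimal covering band is its complement: 360° − 276.291° = 83.709°.
Band runs from +144.920° eastward to -131.371°, crossing the antimeridian.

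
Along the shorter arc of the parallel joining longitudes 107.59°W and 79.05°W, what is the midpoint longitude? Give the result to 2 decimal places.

93.32°W

Signed shortest Δλ from -107.59° to -79.05° is +28.54°.
Midpoint longitude = -107.59° + (+28.54°)/2 = -107.59° + 14.27° = -93.32°.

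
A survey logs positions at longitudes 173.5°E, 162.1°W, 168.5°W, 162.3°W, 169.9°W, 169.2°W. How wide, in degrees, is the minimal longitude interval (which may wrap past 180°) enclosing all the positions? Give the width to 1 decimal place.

24.4°

Sort the longitudes: -169.9°, -169.2°, -168.5°, -162.3°, -162.1°, +173.5°.
Eastward gaps between consecutive values (wrapping around): 0.7°, 0.7°, 6.2°, 0.2°, 335.6°, 16.6°.
Largest gap = 335.6° ⇒ minimal covering band is its complement: 360° − 335.6° = 24.4°.
Band runs from +173.5° eastward to -162.1°, crossing the antimeridian.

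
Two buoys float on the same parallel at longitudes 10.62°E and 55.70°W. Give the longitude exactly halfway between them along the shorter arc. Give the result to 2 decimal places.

22.54°W

Signed shortest Δλ from +10.62° to -55.70° is -66.32°.
Midpoint longitude = +10.62° + (-66.32°)/2 = +10.62° − 33.16° = -22.54°.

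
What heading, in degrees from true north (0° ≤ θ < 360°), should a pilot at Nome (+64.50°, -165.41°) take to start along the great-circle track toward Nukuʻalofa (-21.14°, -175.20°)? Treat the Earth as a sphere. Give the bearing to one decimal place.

Δλ = -175.20 − -165.41 = -9.79°.
θ = atan2( sin Δλ · cos φ₂ , cos φ₁ · sin φ₂ − sin φ₁ · cos φ₂ · cos Δλ )
  = atan2(-0.15859, -0.98485) = -170.852° → normalised to [0°, 360°): 189.148°.

189.1°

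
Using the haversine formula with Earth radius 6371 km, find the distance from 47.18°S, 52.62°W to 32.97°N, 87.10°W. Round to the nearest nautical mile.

Δλ = -87.10 − -52.62 = -34.48°.
Δφ = 32.97 − -47.18 = 80.15°.
a = sin²(Δφ/2) + cos φ₁ · cos φ₂ · sin²(Δλ/2) = 0.464554.
c = 2·atan2(√a, √(1−a)) = 1.49984 rad → d = 6371·c ≈ 9555.51 km ≈ 5159.56 nmi.

5160 nmi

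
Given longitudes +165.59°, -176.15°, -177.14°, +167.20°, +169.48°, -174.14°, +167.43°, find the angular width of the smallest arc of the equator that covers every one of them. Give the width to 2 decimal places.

20.27°

Sort the longitudes: -177.14°, -176.15°, -174.14°, +165.59°, +167.20°, +167.43°, +169.48°.
Eastward gaps between consecutive values (wrapping around): 0.99°, 2.01°, 339.73°, 1.61°, 0.23°, 2.05°, 13.38°.
Largest gap = 339.73° ⇒ minimal covering band is its complement: 360° − 339.73° = 20.27°.
Band runs from +165.59° eastward to -174.14°, crossing the antimeridian.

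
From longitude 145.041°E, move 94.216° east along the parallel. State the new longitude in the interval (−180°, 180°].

Start at +145.041°; shift +94.216° → +239.257°.
+239.257° lies outside (−180°, 180°]; subtract 360° → -120.743°.

120.743°W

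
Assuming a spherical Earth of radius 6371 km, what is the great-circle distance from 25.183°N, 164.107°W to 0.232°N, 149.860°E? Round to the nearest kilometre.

Δλ = 149.860 − -164.107 = 313.967°; wrapped into (−180°, 180°]: -46.033°.
Δφ = 0.232 − 25.183 = -24.951°.
a = sin²(Δφ/2) + cos φ₁ · cos φ₂ · sin²(Δλ/2) = 0.185012.
c = 2·atan2(√a, √(1−a)) = 0.88927 rad → d = 6371·c ≈ 5665.56 km.

5666 km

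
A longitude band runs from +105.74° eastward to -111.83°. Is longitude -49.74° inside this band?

Band width going east from +105.74° to -111.83°: ((-111.83 − 105.74) mod 360) = 142.43°.
Offset of -49.74° east of the west edge: ((-49.74 − 105.74) mod 360) = 204.52°.
204.52° > 142.43° ⇒ outside.

No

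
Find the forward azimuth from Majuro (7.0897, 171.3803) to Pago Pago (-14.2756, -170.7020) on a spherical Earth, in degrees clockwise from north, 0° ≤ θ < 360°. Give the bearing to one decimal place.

Δλ = -170.7020 − 171.3803 = -342.0823°; wrapped into (−180°, 180°]: 17.9177°.
θ = atan2( sin Δλ · cos φ₂ , cos φ₁ · sin φ₂ − sin φ₁ · cos φ₂ · cos Δλ )
  = atan2(0.29815, -0.35851) = 140.252° → normalised to [0°, 360°): 140.252°.

140.3°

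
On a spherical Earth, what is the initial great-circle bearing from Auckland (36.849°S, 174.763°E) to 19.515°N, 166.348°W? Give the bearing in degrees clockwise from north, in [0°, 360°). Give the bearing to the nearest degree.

Δλ = -166.348 − 174.763 = -341.111°; wrapped into (−180°, 180°]: 18.889°.
θ = atan2( sin Δλ · cos φ₂ , cos φ₁ · sin φ₂ − sin φ₁ · cos φ₂ · cos Δλ )
  = atan2(0.30514, 0.80213) = 20.827° → normalised to [0°, 360°): 20.827°.

21°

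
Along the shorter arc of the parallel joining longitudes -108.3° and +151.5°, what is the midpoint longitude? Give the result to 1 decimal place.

Signed shortest Δλ from -108.3° to +151.5° is -100.2°.
Midpoint longitude = -108.3° + (-100.2°)/2 = -108.3° − 50.1° = -158.4°.
(The naïve average (-108.3 + +151.5)/2 = 21.6° is on the wrong side of the globe.)

-158.4°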